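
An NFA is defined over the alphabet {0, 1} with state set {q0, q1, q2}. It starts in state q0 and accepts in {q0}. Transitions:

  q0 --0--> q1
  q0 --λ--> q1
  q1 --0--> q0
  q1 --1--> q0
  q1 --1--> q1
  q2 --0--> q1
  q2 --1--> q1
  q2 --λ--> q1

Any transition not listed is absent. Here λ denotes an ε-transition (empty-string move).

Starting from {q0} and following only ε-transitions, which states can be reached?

Begin with {q0}.
ε-move q0 → q1; add q1.

{q0, q1}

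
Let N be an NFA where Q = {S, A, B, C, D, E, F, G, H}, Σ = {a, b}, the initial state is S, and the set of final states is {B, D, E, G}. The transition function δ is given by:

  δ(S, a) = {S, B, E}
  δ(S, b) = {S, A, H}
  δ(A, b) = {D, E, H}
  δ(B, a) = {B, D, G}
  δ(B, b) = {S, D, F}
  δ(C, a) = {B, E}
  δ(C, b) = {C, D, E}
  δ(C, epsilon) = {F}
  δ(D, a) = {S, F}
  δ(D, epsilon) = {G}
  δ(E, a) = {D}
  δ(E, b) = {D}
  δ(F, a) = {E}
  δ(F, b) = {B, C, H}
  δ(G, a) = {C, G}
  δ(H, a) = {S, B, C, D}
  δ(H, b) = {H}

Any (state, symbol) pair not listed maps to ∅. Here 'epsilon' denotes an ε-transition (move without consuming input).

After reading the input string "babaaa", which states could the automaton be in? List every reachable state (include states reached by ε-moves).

Start in {S}.
Read 'b': S→{S, A, H}; now {S, A, H}.
Read 'a': S→{S, B, E}, A→∅, H→{S, B, C, D}; union {S, B, C, D, E}; ε-closure = {S, B, C, D, E, F, G}.
Read 'b': S→{S, A, H}, B→{S, D, F}, C→{C, D, E}, D→∅, E→{D}, F→{B, C, H}, G→∅; union {S, A, B, C, D, E, F, H}; ε-closure = {S, A, B, C, D, E, F, G, H}.
Read 'a': S→{S, B, E}, A→∅, B→{B, D, G}, C→{B, E}, D→{S, F}, E→{D}, F→{E}, G→{C, G}, H→{S, B, C, D}; now {S, B, C, D, E, F, G}.
Read 'a': S→{S, B, E}, B→{B, D, G}, C→{B, E}, D→{S, F}, E→{D}, F→{E}, G→{C, G}; now {S, B, C, D, E, F, G}.
Read 'a': S→{S, B, E}, B→{B, D, G}, C→{B, E}, D→{S, F}, E→{D}, F→{E}, G→{C, G}; now {S, B, C, D, E, F, G}.

{S, B, C, D, E, F, G}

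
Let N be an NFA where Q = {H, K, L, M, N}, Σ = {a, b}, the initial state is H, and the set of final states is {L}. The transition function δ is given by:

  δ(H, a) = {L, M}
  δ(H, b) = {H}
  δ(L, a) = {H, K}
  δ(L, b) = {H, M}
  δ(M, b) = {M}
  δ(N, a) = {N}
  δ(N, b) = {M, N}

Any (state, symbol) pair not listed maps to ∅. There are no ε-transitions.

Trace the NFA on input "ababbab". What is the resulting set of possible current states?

Start in {H}.
Read 'a': {H} → {L, M}.
Read 'b': {L, M} → {H, M}.
Read 'a': {H, M} → {L, M}.
Read 'b': {L, M} → {H, M}.
Read 'b': {H, M} → {H, M}.
Read 'a': {H, M} → {L, M}.
Read 'b': {L, M} → {H, M}.

{H, M}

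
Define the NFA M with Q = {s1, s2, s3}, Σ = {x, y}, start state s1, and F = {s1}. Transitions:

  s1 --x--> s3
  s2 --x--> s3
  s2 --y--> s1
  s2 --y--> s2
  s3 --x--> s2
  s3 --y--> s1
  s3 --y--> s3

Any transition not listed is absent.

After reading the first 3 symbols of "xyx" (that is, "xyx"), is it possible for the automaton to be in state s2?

Yes

Start in {s1}.
Read 'x': s1→{s3}; now {s3}.
Read 'y': s3→{s1, s3}; now {s1, s3}.
Read 'x': s1→{s3}, s3→{s2}; now {s2, s3}.
State s2 is in {s2, s3}.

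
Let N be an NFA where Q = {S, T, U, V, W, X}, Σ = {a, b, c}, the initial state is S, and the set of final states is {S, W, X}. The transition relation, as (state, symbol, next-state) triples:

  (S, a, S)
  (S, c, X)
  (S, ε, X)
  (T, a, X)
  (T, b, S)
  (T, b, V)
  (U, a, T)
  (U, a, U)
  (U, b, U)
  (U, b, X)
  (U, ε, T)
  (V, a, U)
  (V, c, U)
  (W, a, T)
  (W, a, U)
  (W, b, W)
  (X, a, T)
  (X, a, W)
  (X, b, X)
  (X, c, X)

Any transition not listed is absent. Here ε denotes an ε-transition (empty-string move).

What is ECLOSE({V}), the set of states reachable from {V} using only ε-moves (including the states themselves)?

{V}

Begin with {V}.
No ε-moves leave this set, so the closure equals the set itself.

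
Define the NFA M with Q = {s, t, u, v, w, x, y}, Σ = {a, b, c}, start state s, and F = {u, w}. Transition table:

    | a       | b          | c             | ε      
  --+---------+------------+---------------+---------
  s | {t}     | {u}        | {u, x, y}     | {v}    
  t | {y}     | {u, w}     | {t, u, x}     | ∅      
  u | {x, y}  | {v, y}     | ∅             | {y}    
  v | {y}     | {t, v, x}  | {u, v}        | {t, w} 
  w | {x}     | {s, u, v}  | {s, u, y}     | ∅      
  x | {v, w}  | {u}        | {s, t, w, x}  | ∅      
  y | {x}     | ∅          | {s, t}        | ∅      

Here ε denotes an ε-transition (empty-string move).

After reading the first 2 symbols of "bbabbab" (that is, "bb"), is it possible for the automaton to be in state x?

Start: ε-closure({s}) = {s, t, v, w}.
Read 'b': s→{u}, t→{u, w}, v→{t, v, x}, w→{s, u, v}; union {s, t, u, v, w, x}; ε-closure = {s, t, u, v, w, x, y}.
Read 'b': s→{u}, t→{u, w}, u→{v, y}, v→{t, v, x}, w→{s, u, v}, x→{u}, y→∅; now {s, t, u, v, w, x, y}.
State x is in {s, t, u, v, w, x, y}.

Yes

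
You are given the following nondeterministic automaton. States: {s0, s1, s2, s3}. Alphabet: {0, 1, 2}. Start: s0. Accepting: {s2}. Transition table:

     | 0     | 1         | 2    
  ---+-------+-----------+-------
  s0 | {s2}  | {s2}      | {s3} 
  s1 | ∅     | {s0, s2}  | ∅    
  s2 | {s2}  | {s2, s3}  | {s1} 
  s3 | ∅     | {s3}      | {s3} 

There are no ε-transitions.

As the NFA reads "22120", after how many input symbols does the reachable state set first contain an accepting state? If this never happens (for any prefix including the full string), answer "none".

none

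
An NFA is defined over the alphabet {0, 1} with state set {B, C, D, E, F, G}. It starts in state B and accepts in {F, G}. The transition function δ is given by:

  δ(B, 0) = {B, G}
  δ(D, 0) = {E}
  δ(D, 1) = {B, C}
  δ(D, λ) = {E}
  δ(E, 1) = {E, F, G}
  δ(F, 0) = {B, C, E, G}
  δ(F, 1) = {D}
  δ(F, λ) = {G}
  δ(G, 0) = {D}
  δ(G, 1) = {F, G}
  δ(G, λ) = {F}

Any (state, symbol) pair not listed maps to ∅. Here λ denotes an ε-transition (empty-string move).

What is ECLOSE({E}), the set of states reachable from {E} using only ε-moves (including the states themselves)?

Begin with {E}.
No ε-moves leave this set, so the closure equals the set itself.

{E}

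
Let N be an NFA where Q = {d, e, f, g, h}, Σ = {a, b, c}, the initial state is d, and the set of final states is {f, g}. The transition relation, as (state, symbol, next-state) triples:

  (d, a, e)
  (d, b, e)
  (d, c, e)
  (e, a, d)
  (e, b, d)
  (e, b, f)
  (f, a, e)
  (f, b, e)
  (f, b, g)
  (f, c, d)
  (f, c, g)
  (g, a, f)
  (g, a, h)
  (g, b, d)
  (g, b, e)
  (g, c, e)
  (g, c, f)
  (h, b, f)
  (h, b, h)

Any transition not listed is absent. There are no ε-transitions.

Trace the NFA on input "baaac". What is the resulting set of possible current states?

{e}

Start in {d}.
Read 'b': {d} → {e}.
Read 'a': {e} → {d}.
Read 'a': {d} → {e}.
Read 'a': {e} → {d}.
Read 'c': {d} → {e}.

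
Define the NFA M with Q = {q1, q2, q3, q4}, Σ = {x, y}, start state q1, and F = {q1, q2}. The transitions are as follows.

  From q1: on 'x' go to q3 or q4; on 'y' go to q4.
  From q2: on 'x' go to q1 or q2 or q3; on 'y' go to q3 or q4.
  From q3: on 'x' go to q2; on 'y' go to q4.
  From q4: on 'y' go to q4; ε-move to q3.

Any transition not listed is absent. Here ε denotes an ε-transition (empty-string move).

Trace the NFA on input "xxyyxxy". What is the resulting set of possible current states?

Start in {q1}.
Read 'x': {q1} → {q3, q4}.
Read 'x': {q3, q4} → {q2}.
Read 'y': {q2} → {q3, q4}.
Read 'y': {q3, q4} → {q3, q4}.
Read 'x': {q3, q4} → {q2}.
Read 'x': {q2} → {q1, q2, q3}.
Read 'y': {q1, q2, q3} → {q3, q4}.

{q3, q4}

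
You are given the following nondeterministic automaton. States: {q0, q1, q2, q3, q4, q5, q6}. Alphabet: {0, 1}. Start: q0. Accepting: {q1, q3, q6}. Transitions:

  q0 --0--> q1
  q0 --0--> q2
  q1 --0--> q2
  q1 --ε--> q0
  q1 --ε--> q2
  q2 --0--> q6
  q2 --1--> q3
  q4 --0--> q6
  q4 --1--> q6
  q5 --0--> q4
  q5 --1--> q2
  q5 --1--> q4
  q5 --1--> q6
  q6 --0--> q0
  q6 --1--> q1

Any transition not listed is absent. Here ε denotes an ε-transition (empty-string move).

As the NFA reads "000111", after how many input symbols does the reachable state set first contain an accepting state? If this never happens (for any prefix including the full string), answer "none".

Start in {q0}.
Read '0': {q0} → {q0, q1, q2}.
None of the earlier sets intersect F, but {q0, q1, q2} does.

1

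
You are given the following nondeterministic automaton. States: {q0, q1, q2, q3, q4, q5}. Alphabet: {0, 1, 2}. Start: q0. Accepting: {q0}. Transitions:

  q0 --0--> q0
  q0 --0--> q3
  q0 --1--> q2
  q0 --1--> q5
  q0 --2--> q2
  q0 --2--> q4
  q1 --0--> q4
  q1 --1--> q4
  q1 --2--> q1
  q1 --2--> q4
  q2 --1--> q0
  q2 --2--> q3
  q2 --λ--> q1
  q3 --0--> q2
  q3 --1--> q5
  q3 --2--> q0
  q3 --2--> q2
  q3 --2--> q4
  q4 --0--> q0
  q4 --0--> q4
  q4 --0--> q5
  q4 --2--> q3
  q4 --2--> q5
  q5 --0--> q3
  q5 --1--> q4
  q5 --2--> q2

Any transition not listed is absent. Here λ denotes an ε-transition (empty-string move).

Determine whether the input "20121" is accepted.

Yes

Start in {q0}.
Read '2': q0→{q2, q4}; union {q2, q4}; ε-closure = {q1, q2, q4}.
Read '0': q1→{q4}, q2→∅, q4→{q0, q4, q5}; now {q0, q4, q5}.
Read '1': q0→{q2, q5}, q4→∅, q5→{q4}; union {q2, q4, q5}; ε-closure = {q1, q2, q4, q5}.
Read '2': q1→{q1, q4}, q2→{q3}, q4→{q3, q5}, q5→{q2}; now {q1, q2, q3, q4, q5}.
Read '1': q1→{q4}, q2→{q0}, q3→{q5}, q4→∅, q5→{q4}; now {q0, q4, q5}.
The final set {q0, q4, q5} contains the accepting state q0.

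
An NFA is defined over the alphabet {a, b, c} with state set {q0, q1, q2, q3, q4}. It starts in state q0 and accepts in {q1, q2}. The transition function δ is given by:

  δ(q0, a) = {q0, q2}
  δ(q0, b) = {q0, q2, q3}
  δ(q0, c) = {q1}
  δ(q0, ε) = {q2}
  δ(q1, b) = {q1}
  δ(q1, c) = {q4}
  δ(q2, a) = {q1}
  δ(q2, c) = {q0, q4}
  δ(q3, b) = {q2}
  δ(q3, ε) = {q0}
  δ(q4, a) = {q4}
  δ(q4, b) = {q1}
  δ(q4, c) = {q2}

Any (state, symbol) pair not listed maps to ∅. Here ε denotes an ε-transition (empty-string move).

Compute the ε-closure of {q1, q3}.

{q0, q1, q2, q3}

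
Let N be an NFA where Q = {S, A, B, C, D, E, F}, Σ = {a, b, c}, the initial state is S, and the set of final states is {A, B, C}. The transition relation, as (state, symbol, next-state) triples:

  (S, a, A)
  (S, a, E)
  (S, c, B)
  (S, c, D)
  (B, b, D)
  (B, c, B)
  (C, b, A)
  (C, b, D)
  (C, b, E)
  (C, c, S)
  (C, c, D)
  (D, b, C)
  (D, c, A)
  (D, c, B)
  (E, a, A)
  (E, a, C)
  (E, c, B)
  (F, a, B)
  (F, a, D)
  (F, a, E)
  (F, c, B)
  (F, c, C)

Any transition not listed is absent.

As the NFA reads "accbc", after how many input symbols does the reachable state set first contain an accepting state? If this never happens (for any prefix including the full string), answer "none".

1

Start in {S}.
Read 'a': S→{A, E}; now {A, E}.
None of the earlier sets intersect F, but {A, E} does.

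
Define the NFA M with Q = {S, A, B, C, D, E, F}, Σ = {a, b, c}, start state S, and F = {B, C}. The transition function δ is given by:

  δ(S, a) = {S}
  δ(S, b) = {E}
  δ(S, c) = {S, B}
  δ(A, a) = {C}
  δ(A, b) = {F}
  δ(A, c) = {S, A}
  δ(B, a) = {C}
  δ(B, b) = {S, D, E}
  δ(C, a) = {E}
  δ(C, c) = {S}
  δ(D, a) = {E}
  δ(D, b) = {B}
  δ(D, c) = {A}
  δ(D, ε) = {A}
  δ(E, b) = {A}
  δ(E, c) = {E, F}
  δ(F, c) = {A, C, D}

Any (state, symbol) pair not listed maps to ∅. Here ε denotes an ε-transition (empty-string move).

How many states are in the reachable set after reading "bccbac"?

Start in {S}.
Read 'b': {S} → {E}.
Read 'c': {E} → {E, F}.
Read 'c': {E, F} → {A, C, D, E, F}.
Read 'b': {A, C, D, E, F} → {A, B, F}.
Read 'a': {A, B, F} → {C}.
Read 'c': {C} → {S}.
That set has 1 state.

1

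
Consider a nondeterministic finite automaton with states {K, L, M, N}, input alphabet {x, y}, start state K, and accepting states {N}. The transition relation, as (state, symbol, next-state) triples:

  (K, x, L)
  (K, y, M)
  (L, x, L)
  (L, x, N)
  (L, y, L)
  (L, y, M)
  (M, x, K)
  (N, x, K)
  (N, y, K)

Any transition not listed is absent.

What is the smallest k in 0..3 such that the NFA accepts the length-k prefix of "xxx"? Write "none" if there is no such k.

Start in {K}.
Read 'x': {K} → {L}.
Read 'x': {L} → {L, N}.
None of the earlier sets intersect F, but {L, N} does.

2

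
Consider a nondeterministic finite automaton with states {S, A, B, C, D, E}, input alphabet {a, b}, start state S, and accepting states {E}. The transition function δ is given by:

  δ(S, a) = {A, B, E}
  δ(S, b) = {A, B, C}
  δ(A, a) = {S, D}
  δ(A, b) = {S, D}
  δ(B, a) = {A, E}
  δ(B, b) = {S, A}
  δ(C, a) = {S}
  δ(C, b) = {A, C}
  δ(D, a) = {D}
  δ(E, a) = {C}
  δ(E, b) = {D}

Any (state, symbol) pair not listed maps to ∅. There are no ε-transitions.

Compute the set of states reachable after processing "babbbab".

Start in {S}.
Read 'b': S→{A, B, C}; now {A, B, C}.
Read 'a': A→{S, D}, B→{A, E}, C→{S}; now {S, A, D, E}.
Read 'b': S→{A, B, C}, A→{S, D}, D→∅, E→{D}; now {S, A, B, C, D}.
Read 'b': S→{A, B, C}, A→{S, D}, B→{S, A}, C→{A, C}, D→∅; now {S, A, B, C, D}.
Read 'b': S→{A, B, C}, A→{S, D}, B→{S, A}, C→{A, C}, D→∅; now {S, A, B, C, D}.
Read 'a': S→{A, B, E}, A→{S, D}, B→{A, E}, C→{S}, D→{D}; now {S, A, B, D, E}.
Read 'b': S→{A, B, C}, A→{S, D}, B→{S, A}, D→∅, E→{D}; now {S, A, B, C, D}.

{S, A, B, C, D}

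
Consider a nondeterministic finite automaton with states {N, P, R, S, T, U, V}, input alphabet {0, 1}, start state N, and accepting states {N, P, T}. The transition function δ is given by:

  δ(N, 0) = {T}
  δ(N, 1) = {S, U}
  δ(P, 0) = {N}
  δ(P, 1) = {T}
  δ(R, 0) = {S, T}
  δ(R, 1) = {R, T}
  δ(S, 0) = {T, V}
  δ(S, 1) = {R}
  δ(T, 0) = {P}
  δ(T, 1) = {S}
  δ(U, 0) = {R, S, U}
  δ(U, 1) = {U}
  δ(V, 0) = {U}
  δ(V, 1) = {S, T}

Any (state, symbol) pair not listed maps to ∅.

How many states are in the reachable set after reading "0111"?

2

Start in {N}.
Read '0': {N} → {T}.
Read '1': {T} → {S}.
Read '1': {S} → {R}.
Read '1': {R} → {R, T}.
That set has 2 states.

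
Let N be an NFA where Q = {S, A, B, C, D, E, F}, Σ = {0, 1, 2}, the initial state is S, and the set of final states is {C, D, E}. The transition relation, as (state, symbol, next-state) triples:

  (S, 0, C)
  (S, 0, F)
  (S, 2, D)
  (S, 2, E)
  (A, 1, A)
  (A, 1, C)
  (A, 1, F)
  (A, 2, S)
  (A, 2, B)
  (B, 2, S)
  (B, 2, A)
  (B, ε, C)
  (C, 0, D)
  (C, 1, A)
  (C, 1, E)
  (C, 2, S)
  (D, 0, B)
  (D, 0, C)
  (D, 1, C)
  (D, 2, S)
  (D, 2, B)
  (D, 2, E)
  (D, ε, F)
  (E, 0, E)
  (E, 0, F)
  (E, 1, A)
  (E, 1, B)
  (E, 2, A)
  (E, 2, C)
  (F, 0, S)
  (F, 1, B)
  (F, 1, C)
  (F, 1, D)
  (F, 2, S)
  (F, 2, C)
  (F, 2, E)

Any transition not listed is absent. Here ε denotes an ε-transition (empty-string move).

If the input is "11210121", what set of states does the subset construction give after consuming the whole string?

∅

Start in {S}.
Read '1': {S} → ∅.
The set is empty and remains empty for the remaining 7 symbols.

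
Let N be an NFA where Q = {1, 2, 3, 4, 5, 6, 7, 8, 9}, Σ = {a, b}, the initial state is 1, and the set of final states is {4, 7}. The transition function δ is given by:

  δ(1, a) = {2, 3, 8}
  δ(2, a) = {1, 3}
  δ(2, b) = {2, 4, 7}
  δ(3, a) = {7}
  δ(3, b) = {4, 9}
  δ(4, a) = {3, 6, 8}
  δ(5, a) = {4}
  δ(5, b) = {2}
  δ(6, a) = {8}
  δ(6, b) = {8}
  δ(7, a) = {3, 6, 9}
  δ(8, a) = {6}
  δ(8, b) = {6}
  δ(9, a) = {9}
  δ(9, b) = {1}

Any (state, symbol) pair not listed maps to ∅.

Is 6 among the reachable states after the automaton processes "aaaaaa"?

Yes

Start in {1}.
Read 'a': {1} → {2, 3, 8}.
Read 'a': {2, 3, 8} → {1, 3, 6, 7}.
Read 'a': {1, 3, 6, 7} → {2, 3, 6, 7, 8, 9}.
Read 'a': {2, 3, 6, 7, 8, 9} → {1, 3, 6, 7, 8, 9}.
Read 'a': {1, 3, 6, 7, 8, 9} → {2, 3, 6, 7, 8, 9}.
Read 'a': {2, 3, 6, 7, 8, 9} → {1, 3, 6, 7, 8, 9}.
State 6 is in {1, 3, 6, 7, 8, 9}.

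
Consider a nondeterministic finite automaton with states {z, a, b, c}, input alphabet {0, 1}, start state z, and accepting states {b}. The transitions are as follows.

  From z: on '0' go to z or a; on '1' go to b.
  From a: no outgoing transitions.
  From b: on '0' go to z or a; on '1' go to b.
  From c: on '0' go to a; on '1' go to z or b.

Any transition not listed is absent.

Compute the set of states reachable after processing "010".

Start in {z}.
Read '0': z→{z, a}; now {z, a}.
Read '1': z→{b}, a→∅; now {b}.
Read '0': b→{z, a}; now {z, a}.

{z, a}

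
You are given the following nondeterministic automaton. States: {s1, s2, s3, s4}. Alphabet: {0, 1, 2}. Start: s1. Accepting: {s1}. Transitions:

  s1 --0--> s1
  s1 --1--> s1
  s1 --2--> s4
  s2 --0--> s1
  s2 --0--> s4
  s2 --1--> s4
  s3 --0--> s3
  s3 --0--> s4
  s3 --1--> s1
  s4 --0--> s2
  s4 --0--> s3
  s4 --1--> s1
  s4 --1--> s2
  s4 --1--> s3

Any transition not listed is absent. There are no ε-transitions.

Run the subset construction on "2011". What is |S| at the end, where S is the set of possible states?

3

Start in {s1}.
Read '2': s1→{s4}; now {s4}.
Read '0': s4→{s2, s3}; now {s2, s3}.
Read '1': s2→{s4}, s3→{s1}; now {s1, s4}.
Read '1': s1→{s1}, s4→{s1, s2, s3}; now {s1, s2, s3}.
That set has 3 states.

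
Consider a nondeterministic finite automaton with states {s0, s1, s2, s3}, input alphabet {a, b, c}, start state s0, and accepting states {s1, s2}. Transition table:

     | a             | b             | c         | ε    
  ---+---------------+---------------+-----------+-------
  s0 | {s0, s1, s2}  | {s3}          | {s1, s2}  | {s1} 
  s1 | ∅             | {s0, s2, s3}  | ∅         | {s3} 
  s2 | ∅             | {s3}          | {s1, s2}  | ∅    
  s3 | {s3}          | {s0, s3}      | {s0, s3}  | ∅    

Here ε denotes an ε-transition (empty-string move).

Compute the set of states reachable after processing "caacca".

Start: ε-closure({s0}) = {s0, s1, s3}.
Read 'c': s0→{s1, s2}, s1→∅, s3→{s0, s3}; now {s0, s1, s2, s3}.
Read 'a': s0→{s0, s1, s2}, s1→∅, s2→∅, s3→{s3}; now {s0, s1, s2, s3}.
Read 'a': s0→{s0, s1, s2}, s1→∅, s2→∅, s3→{s3}; now {s0, s1, s2, s3}.
Read 'c': s0→{s1, s2}, s1→∅, s2→{s1, s2}, s3→{s0, s3}; now {s0, s1, s2, s3}.
Read 'c': s0→{s1, s2}, s1→∅, s2→{s1, s2}, s3→{s0, s3}; now {s0, s1, s2, s3}.
Read 'a': s0→{s0, s1, s2}, s1→∅, s2→∅, s3→{s3}; now {s0, s1, s2, s3}.

{s0, s1, s2, s3}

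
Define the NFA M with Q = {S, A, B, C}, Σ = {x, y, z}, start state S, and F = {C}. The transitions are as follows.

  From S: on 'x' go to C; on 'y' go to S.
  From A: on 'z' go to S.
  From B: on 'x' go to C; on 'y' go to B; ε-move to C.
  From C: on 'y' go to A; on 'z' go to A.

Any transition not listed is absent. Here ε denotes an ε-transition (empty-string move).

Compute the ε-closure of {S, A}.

{S, A}

Begin with {S, A}.
No ε-moves leave this set, so the closure equals the set itself.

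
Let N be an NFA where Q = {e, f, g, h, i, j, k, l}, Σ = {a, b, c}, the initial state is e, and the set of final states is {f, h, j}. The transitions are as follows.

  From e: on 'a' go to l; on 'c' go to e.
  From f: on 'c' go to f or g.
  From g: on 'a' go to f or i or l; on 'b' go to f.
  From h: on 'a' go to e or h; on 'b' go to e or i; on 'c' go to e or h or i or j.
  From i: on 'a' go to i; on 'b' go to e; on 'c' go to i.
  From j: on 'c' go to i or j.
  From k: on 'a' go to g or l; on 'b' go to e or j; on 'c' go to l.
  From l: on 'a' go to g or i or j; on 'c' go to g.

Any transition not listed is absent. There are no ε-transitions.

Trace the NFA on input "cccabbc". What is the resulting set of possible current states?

Start in {e}.
Read 'c': e→{e}; now {e}.
Read 'c': e→{e}; now {e}.
Read 'c': e→{e}; now {e}.
Read 'a': e→{l}; now {l}.
Read 'b': l→∅; now ∅.
The set is empty and remains empty for the remaining 2 symbols.

∅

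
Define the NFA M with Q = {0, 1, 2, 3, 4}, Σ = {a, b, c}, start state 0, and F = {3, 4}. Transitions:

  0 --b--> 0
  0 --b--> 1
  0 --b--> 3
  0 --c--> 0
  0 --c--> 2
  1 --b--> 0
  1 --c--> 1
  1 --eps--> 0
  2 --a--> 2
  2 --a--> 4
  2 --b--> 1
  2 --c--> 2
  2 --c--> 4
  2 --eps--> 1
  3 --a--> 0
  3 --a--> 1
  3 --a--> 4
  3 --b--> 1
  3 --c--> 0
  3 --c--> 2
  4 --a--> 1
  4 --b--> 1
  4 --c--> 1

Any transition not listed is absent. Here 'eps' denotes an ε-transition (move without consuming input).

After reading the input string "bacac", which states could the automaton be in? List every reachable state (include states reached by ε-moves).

{0, 1, 2, 4}

Start in {0}.
Read 'b': {0} → {0, 1, 3}.
Read 'a': {0, 1, 3} → {0, 1, 4}.
Read 'c': {0, 1, 4} → {0, 1, 2}.
Read 'a': {0, 1, 2} → {0, 1, 2, 4}.
Read 'c': {0, 1, 2, 4} → {0, 1, 2, 4}.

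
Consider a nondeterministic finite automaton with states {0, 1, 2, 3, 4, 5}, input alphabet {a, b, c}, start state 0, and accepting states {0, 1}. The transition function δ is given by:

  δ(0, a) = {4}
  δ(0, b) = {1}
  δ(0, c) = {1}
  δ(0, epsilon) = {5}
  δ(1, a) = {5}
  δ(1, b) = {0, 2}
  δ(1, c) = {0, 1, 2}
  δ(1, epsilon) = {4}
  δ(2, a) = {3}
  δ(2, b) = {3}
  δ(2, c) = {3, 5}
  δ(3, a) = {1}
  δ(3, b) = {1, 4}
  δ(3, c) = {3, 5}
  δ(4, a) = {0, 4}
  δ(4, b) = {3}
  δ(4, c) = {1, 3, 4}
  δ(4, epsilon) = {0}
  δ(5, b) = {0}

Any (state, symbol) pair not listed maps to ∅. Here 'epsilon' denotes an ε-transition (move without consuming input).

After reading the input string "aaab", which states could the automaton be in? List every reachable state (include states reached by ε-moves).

{0, 1, 3, 4, 5}

Start: ε-closure({0}) = {0, 5}.
Read 'a': 0→{4}, 5→∅; union {4}; ε-closure = {0, 4, 5}.
Read 'a': 0→{4}, 4→{0, 4}, 5→∅; union {0, 4}; ε-closure = {0, 4, 5}.
Read 'a': 0→{4}, 4→{0, 4}, 5→∅; union {0, 4}; ε-closure = {0, 4, 5}.
Read 'b': 0→{1}, 4→{3}, 5→{0}; union {0, 1, 3}; ε-closure = {0, 1, 3, 4, 5}.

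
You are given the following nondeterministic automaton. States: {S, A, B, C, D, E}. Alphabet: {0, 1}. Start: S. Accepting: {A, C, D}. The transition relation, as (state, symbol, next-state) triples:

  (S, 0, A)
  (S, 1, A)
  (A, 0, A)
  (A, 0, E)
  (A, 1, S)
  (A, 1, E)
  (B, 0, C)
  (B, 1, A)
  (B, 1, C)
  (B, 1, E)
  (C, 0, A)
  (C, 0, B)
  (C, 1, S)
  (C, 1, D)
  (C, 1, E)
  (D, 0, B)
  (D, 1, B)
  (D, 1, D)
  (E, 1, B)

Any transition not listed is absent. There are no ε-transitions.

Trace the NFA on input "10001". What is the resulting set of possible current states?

{S, B, E}

Start in {S}.
Read '1': S→{A}; now {A}.
Read '0': A→{A, E}; now {A, E}.
Read '0': A→{A, E}, E→∅; now {A, E}.
Read '0': A→{A, E}, E→∅; now {A, E}.
Read '1': A→{S, E}, E→{B}; now {S, B, E}.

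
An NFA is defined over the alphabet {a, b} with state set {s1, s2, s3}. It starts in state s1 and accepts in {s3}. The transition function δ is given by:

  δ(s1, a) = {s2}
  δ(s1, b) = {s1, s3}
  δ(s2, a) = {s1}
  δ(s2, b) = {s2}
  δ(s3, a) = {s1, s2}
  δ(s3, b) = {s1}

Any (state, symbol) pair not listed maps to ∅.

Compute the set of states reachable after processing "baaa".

Start in {s1}.
Read 'b': s1→{s1, s3}; now {s1, s3}.
Read 'a': s1→{s2}, s3→{s1, s2}; now {s1, s2}.
Read 'a': s1→{s2}, s2→{s1}; now {s1, s2}.
Read 'a': s1→{s2}, s2→{s1}; now {s1, s2}.

{s1, s2}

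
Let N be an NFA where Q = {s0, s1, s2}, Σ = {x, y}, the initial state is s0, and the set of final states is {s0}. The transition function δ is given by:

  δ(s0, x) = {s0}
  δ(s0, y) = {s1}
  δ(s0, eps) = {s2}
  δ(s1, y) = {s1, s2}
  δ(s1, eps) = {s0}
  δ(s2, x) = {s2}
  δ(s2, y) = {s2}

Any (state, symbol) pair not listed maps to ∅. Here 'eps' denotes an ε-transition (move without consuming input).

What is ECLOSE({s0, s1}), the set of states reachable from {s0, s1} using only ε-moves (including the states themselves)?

Begin with {s0, s1}.
ε-move s0 → s2; add s2.

{s0, s1, s2}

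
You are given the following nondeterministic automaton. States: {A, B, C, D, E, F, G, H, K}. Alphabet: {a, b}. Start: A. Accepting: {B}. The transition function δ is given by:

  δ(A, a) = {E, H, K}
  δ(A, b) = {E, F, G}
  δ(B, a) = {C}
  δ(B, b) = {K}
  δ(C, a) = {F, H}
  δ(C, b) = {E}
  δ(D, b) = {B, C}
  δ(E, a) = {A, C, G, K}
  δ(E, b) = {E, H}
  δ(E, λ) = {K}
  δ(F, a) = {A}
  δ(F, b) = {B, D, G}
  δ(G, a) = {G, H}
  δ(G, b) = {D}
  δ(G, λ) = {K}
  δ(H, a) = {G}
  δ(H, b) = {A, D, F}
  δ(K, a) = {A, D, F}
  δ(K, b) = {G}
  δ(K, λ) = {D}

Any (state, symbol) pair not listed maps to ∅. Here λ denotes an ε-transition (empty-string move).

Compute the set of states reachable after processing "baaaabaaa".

Start in {A}.
Read 'b': A→{E, F, G}; union {E, F, G}; ε-closure = {D, E, F, G, K}.
Read 'a': D→∅, E→{A, C, G, K}, F→{A}, G→{G, H}, K→{A, D, F}; now {A, C, D, F, G, H, K}.
Read 'a': A→{E, H, K}, C→{F, H}, D→∅, F→{A}, G→{G, H}, H→{G}, K→{A, D, F}; now {A, D, E, F, G, H, K}.
Read 'a': A→{E, H, K}, D→∅, E→{A, C, G, K}, F→{A}, G→{G, H}, H→{G}, K→{A, D, F}; now {A, C, D, E, F, G, H, K}.
Read 'a': A→{E, H, K}, C→{F, H}, D→∅, E→{A, C, G, K}, F→{A}, G→{G, H}, H→{G}, K→{A, D, F}; now {A, C, D, E, F, G, H, K}.
Read 'b': A→{E, F, G}, C→{E}, D→{B, C}, E→{E, H}, F→{B, D, G}, G→{D}, H→{A, D, F}, K→{G}; union {A, B, C, D, E, F, G, H}; ε-closure = {A, B, C, D, E, F, G, H, K}.
Read 'a': A→{E, H, K}, B→{C}, C→{F, H}, D→∅, E→{A, C, G, K}, F→{A}, G→{G, H}, H→{G}, K→{A, D, F}; now {A, C, D, E, F, G, H, K}.
Read 'a': A→{E, H, K}, C→{F, H}, D→∅, E→{A, C, G, K}, F→{A}, G→{G, H}, H→{G}, K→{A, D, F}; now {A, C, D, E, F, G, H, K}.
Read 'a': A→{E, H, K}, C→{F, H}, D→∅, E→{A, C, G, K}, F→{A}, G→{G, H}, H→{G}, K→{A, D, F}; now {A, C, D, E, F, G, H, K}.

{A, C, D, E, F, G, H, K}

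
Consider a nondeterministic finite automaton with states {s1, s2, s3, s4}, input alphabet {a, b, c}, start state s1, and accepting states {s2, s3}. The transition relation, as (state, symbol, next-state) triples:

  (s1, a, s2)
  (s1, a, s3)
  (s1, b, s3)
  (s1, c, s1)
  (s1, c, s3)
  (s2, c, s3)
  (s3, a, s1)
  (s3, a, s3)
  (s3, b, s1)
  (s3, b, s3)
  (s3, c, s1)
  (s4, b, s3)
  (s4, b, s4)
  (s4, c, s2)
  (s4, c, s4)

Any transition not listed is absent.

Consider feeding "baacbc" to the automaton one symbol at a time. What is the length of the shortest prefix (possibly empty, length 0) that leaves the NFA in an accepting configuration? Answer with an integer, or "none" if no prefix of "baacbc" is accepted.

Start in {s1}.
Read 'b': {s1} → {s3}.
None of the earlier sets intersect F, but {s3} does.

1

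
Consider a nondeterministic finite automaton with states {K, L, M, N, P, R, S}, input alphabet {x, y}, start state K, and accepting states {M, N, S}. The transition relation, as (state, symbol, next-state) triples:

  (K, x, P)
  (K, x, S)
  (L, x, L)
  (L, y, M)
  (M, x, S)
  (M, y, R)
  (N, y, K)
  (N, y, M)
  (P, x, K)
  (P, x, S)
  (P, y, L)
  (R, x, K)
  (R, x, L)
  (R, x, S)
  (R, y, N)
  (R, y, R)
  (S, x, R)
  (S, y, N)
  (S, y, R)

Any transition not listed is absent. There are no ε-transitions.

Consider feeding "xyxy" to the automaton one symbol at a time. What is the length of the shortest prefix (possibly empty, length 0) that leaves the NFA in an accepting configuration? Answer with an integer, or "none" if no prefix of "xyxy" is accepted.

Start in {K}.
Read 'x': {K} → {P, S}.
None of the earlier sets intersect F, but {P, S} does.

1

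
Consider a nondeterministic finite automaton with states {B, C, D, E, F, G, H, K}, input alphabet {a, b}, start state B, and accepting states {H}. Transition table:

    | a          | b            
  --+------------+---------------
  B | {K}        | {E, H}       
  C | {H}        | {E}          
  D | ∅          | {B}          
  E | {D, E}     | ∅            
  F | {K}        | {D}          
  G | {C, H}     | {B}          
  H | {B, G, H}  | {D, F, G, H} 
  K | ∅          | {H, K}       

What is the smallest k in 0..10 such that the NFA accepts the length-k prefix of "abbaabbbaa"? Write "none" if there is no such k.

2

Start in {B}.
Read 'a': {B} → {K}.
Read 'b': {K} → {H, K}.
None of the earlier sets intersect F, but {H, K} does.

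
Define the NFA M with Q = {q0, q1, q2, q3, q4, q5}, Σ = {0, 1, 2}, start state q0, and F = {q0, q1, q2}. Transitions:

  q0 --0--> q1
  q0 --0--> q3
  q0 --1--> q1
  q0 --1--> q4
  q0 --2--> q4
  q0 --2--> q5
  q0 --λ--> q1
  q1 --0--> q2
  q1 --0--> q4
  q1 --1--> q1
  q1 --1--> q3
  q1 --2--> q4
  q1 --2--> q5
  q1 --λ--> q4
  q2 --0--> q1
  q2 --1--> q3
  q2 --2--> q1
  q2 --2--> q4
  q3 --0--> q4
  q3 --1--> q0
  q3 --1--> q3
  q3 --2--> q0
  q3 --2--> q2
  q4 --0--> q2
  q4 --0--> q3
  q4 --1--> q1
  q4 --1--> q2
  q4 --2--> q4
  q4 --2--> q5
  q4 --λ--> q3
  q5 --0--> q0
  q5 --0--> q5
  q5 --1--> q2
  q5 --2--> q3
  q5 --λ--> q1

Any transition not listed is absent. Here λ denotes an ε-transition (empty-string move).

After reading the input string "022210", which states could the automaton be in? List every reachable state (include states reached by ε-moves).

Start: ε-closure({q0}) = {q0, q1, q3, q4}.
Read '0': {q0, q1, q3, q4} → {q1, q2, q3, q4}.
Read '2': {q1, q2, q3, q4} → {q0, q1, q2, q3, q4, q5}.
Read '2': {q0, q1, q2, q3, q4, q5} → {q0, q1, q2, q3, q4, q5}.
Read '2': {q0, q1, q2, q3, q4, q5} → {q0, q1, q2, q3, q4, q5}.
Read '1': {q0, q1, q2, q3, q4, q5} → {q0, q1, q2, q3, q4}.
Read '0': {q0, q1, q2, q3, q4} → {q1, q2, q3, q4}.

{q1, q2, q3, q4}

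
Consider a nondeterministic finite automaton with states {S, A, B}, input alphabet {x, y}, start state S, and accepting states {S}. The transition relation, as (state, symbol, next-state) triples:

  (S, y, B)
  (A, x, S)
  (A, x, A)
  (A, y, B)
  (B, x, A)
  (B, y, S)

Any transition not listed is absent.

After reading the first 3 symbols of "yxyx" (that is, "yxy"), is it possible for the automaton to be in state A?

No

Start in {S}.
Read 'y': S→{B}; now {B}.
Read 'x': B→{A}; now {A}.
Read 'y': A→{B}; now {B}.
State A is not in {B}.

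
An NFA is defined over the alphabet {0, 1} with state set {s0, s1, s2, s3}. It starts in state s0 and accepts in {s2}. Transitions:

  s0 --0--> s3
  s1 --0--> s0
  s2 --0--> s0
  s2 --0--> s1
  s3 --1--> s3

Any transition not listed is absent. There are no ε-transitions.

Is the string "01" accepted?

No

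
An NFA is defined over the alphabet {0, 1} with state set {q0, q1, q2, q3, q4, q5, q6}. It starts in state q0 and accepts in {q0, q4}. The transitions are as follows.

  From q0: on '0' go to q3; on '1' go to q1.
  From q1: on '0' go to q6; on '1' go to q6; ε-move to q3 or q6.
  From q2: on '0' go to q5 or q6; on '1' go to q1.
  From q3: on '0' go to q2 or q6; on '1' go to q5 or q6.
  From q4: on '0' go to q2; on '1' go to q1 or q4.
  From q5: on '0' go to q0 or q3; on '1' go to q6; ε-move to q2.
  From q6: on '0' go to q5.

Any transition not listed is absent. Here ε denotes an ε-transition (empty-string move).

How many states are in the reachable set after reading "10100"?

5

Start in {q0}.
Read '1': q0→{q1}; union {q1}; ε-closure = {q1, q3, q6}.
Read '0': q1→{q6}, q3→{q2, q6}, q6→{q5}; now {q2, q5, q6}.
Read '1': q2→{q1}, q5→{q6}, q6→∅; union {q1, q6}; ε-closure = {q1, q3, q6}.
Read '0': q1→{q6}, q3→{q2, q6}, q6→{q5}; now {q2, q5, q6}.
Read '0': q2→{q5, q6}, q5→{q0, q3}, q6→{q5}; union {q0, q3, q5, q6}; ε-closure = {q0, q2, q3, q5, q6}.
That set has 5 states.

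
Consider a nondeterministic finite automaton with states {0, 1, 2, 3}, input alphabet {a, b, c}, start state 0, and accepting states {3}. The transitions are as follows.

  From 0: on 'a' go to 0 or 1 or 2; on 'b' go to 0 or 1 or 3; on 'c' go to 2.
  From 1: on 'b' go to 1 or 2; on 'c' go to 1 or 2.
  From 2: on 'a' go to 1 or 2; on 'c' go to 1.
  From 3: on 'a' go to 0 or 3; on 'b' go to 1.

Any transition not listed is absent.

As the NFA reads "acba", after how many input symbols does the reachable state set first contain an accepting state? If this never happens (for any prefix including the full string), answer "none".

none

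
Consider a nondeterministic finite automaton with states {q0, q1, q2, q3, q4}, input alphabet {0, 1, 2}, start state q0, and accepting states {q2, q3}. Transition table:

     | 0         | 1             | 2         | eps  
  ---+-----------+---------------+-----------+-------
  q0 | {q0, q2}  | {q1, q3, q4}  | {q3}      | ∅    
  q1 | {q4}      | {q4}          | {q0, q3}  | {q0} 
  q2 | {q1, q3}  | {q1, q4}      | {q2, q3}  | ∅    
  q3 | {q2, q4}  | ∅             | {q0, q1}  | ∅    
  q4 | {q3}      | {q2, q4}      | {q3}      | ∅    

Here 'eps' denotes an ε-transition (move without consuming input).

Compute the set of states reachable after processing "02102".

{q0, q1, q2, q3}

Start in {q0}.
Read '0': {q0} → {q0, q2}.
Read '2': {q0, q2} → {q2, q3}.
Read '1': {q2, q3} → {q0, q1, q4}.
Read '0': {q0, q1, q4} → {q0, q2, q3, q4}.
Read '2': {q0, q2, q3, q4} → {q0, q1, q2, q3}.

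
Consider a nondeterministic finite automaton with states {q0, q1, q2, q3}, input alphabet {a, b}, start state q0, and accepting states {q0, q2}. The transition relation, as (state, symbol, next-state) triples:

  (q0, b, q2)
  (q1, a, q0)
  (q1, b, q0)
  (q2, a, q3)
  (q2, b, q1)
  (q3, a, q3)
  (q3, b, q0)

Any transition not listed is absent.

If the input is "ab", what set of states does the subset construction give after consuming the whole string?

∅

Start in {q0}.
Read 'a': {q0} → ∅.
The set is empty and remains empty for the remaining 1 symbol.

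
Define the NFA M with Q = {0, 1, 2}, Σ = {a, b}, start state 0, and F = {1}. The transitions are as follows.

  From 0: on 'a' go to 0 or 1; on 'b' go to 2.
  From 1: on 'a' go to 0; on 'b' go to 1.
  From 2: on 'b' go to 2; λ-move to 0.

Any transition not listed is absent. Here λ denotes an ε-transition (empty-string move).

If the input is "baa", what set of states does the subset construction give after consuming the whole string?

{0, 1}

Start in {0}.
Read 'b': {0} → {0, 2}.
Read 'a': {0, 2} → {0, 1}.
Read 'a': {0, 1} → {0, 1}.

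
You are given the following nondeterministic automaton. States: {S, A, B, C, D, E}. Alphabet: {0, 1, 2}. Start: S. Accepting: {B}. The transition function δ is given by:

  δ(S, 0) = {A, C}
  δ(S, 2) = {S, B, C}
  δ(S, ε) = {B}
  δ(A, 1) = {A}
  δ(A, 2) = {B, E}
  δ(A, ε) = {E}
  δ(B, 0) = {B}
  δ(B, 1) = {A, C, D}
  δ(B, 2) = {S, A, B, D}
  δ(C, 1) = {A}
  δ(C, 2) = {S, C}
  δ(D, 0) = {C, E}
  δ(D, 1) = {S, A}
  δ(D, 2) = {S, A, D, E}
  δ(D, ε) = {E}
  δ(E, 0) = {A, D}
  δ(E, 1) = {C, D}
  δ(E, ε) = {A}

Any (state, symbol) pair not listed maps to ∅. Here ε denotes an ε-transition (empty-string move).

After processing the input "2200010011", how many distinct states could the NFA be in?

6

Start: ε-closure({S}) = {S, B}.
Read '2': S→{S, B, C}, B→{S, A, B, D}; union {S, A, B, C, D}; ε-closure = {S, A, B, C, D, E}.
Read '2': S→{S, B, C}, A→{B, E}, B→{S, A, B, D}, C→{S, C}, D→{S, A, D, E}, E→∅; now {S, A, B, C, D, E}.
Read '0': S→{A, C}, A→∅, B→{B}, C→∅, D→{C, E}, E→{A, D}; now {A, B, C, D, E}.
Read '0': A→∅, B→{B}, C→∅, D→{C, E}, E→{A, D}; now {A, B, C, D, E}.
Read '0': A→∅, B→{B}, C→∅, D→{C, E}, E→{A, D}; now {A, B, C, D, E}.
Read '1': A→{A}, B→{A, C, D}, C→{A}, D→{S, A}, E→{C, D}; union {S, A, C, D}; ε-closure = {S, A, B, C, D, E}.
Read '0': S→{A, C}, A→∅, B→{B}, C→∅, D→{C, E}, E→{A, D}; now {A, B, C, D, E}.
Read '0': A→∅, B→{B}, C→∅, D→{C, E}, E→{A, D}; now {A, B, C, D, E}.
Read '1': A→{A}, B→{A, C, D}, C→{A}, D→{S, A}, E→{C, D}; union {S, A, C, D}; ε-closure = {S, A, B, C, D, E}.
Read '1': S→∅, A→{A}, B→{A, C, D}, C→{A}, D→{S, A}, E→{C, D}; union {S, A, C, D}; ε-closure = {S, A, B, C, D, E}.
That set has 6 states.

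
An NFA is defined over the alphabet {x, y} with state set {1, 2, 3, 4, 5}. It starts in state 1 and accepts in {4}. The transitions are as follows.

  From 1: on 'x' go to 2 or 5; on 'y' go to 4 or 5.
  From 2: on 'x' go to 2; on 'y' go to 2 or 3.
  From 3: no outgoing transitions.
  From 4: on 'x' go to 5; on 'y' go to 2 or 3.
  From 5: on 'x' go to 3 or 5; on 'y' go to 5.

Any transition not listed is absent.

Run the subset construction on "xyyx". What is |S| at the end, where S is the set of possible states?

Start in {1}.
Read 'x': 1→{2, 5}; now {2, 5}.
Read 'y': 2→{2, 3}, 5→{5}; now {2, 3, 5}.
Read 'y': 2→{2, 3}, 3→∅, 5→{5}; now {2, 3, 5}.
Read 'x': 2→{2}, 3→∅, 5→{3, 5}; now {2, 3, 5}.
That set has 3 states.

3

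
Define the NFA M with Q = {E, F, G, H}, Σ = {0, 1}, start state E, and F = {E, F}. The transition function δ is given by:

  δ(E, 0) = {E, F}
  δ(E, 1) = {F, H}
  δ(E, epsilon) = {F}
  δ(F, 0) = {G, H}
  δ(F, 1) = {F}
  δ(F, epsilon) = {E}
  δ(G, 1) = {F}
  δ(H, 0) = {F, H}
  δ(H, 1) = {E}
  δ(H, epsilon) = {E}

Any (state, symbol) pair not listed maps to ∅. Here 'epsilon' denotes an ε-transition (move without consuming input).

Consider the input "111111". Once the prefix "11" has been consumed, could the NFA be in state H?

Start: ε-closure({E}) = {E, F}.
Read '1': E→{F, H}, F→{F}; union {F, H}; ε-closure = {E, F, H}.
Read '1': E→{F, H}, F→{F}, H→{E}; now {E, F, H}.
State H is in {E, F, H}.

Yes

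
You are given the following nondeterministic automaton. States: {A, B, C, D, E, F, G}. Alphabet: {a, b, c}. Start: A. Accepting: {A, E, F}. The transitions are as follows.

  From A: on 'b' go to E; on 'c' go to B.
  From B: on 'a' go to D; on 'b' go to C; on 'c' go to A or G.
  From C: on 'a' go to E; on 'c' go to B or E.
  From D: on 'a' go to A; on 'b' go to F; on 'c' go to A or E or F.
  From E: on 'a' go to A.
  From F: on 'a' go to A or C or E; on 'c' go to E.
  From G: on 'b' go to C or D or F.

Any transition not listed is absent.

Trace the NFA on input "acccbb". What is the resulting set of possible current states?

Start in {A}.
Read 'a': {A} → ∅.
The set is empty and remains empty for the remaining 5 symbols.

∅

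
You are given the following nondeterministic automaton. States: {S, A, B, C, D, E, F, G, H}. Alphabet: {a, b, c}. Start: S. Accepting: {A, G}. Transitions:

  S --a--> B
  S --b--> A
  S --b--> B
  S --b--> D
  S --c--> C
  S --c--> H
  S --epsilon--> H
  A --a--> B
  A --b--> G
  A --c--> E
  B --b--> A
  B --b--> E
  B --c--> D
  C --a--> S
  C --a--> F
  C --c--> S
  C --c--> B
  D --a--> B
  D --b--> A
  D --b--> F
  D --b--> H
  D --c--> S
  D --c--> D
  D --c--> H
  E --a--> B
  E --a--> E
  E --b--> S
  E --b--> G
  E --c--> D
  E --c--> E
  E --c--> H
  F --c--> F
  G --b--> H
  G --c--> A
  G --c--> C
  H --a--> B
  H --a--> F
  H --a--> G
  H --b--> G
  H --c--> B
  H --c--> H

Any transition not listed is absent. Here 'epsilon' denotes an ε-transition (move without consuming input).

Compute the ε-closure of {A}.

Begin with {A}.
No ε-moves leave this set, so the closure equals the set itself.

{A}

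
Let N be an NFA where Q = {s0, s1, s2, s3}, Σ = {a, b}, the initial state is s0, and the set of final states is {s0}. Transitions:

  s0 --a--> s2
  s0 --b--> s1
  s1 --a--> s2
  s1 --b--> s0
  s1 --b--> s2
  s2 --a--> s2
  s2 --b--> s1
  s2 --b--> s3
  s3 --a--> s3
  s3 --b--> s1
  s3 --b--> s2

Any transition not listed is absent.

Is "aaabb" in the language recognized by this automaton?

Start in {s0}.
Read 'a': s0→{s2}; now {s2}.
Read 'a': s2→{s2}; now {s2}.
Read 'a': s2→{s2}; now {s2}.
Read 'b': s2→{s1, s3}; now {s1, s3}.
Read 'b': s1→{s0, s2}, s3→{s1, s2}; now {s0, s1, s2}.
The final set {s0, s1, s2} contains the accepting state s0.

Yes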